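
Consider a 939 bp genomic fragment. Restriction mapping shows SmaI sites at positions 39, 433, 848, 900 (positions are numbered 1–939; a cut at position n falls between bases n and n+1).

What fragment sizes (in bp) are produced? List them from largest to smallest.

415, 394, 52, 39, 39 bp

Linear molecule, 4 cuts → 5 fragments:
  39 − 0 = 39 bp
  433 − 39 = 394 bp
  848 − 433 = 415 bp
  900 − 848 = 52 bp
  939 − 900 = 39 bp
Sorted largest to smallest: 415, 394, 52, 39, 39 bp.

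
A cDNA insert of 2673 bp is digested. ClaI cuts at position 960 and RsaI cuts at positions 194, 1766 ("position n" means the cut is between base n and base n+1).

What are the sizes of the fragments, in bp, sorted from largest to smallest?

907, 806, 766, 194 bp

Combined cut positions (sorted): 194, 960, 1766.
Linear molecule, 3 cuts → 4 fragments:
  194 − 0 = 194 bp
  960 − 194 = 766 bp
  1766 − 960 = 806 bp
  2673 − 1766 = 907 bp
Sorted largest to smallest: 907, 806, 766, 194 bp.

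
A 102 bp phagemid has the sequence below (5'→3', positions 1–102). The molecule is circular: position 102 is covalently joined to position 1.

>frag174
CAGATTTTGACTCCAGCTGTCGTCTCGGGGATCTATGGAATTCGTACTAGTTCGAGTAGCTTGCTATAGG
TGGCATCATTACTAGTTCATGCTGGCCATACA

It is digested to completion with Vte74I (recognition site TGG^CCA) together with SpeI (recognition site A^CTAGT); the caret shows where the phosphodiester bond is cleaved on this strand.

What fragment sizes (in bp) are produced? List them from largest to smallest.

53, 35, 14 bp

The Vte74I site (TGGCCA) starts at position 93.
Vte74I cuts after base 3 of each site, so after position 95.
SpeI sites (ACTAGT) start at positions 46, 81.
SpeI cuts after the first base of each site, so after positions 46, 81.
Combined cut positions: 46, 81, 95.
Circular molecule, 3 cuts → 3 fragments:
  47–81 → 35 bp
  82–95 → 14 bp
  96–102 then 1–46 → 7 + 46 = 53 bp
Sorted largest to smallest: 53, 35, 14 bp.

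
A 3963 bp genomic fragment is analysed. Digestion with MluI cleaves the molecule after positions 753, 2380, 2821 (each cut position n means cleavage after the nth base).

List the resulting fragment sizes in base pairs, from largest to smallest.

1627, 1142, 753, 441 bp

Linear molecule, 3 cuts → 4 fragments:
  753 − 0 = 753 bp
  2380 − 753 = 1627 bp
  2821 − 2380 = 441 bp
  3963 − 2821 = 1142 bp
Sorted largest to smallest: 1627, 1142, 753, 441 bp.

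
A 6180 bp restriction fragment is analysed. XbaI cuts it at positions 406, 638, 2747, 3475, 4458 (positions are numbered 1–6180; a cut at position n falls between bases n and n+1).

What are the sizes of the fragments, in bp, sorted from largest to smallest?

2109, 1722, 983, 728, 406, 232 bp

Linear molecule, 5 cuts → 6 fragments:
  406 − 0 = 406 bp
  638 − 406 = 232 bp
  2747 − 638 = 2109 bp
  3475 − 2747 = 728 bp
  4458 − 3475 = 983 bp
  6180 − 4458 = 1722 bp
Sorted largest to smallest: 2109, 1722, 983, 728, 406, 232 bp.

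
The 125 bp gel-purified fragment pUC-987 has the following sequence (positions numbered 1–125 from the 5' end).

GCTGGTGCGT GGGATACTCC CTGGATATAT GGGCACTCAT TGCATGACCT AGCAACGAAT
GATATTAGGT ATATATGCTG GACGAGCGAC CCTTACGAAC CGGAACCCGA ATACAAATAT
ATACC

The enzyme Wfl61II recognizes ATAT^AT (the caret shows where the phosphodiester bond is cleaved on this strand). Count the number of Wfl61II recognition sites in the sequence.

ATATAT occurs starting at positions 25, 71, 117.
Wfl61II cuts at 3 sites.

3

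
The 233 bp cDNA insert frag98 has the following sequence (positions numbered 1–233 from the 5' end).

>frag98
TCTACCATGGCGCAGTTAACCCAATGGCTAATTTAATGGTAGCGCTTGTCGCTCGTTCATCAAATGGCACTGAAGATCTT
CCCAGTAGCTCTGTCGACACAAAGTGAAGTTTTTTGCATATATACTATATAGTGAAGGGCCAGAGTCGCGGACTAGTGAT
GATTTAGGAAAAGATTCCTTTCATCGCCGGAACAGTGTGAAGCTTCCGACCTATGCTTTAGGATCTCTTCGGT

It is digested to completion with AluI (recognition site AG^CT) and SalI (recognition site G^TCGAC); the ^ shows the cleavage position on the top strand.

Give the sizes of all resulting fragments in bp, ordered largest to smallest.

AluI sites (AGCT) start at positions 87, 201.
AluI cuts after base 2 of each site, so after positions 88, 202.
The SalI site (GTCGAC) starts at position 93.
SalI cuts after the first base of each site, so after position 93.
Combined cut positions: 88, 93, 202.
Linear molecule, 3 cuts → 4 fragments:
  1–88 → 88 bp
  89–93 → 5 bp
  94–202 → 109 bp
  203–233 → 31 bp
Sorted largest to smallest: 109, 88, 31, 5 bp.

109, 88, 31, 5 bp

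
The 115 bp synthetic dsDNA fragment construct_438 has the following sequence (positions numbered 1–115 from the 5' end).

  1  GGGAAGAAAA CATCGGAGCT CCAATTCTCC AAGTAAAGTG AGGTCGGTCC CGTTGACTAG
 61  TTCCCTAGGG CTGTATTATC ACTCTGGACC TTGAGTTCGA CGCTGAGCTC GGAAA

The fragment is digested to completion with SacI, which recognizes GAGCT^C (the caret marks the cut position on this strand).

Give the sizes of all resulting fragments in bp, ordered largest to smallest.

SacI sites (GAGCTC) start at positions 16, 105.
SacI cuts after base 5 of each site (before the last base), so after positions 20, 109.
Linear molecule, 2 cuts → 3 fragments:
  1–20 → 20 bp
  21–109 → 89 bp
  110–115 → 6 bp
Sorted largest to smallest: 89, 20, 6 bp.

89, 20, 6 bp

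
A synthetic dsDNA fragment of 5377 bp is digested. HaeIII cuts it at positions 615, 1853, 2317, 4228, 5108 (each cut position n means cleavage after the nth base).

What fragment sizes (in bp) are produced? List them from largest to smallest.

1911, 1238, 880, 615, 464, 269 bp

Linear molecule, 5 cuts → 6 fragments:
  615 − 0 = 615 bp
  1853 − 615 = 1238 bp
  2317 − 1853 = 464 bp
  4228 − 2317 = 1911 bp
  5108 − 4228 = 880 bp
  5377 − 5108 = 269 bp
Sorted largest to smallest: 1911, 1238, 880, 615, 464, 269 bp.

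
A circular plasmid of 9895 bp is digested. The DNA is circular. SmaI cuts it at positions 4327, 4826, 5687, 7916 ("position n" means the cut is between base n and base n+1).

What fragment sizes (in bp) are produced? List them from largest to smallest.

Circular molecule, 4 cuts → 4 fragments:
  4826 − 4327 = 499 bp
  5687 − 4826 = 861 bp
  7916 − 5687 = 2229 bp
  wrap: 9895 − 7916 + 4327 = 6306 bp
Sorted largest to smallest: 6306, 2229, 861, 499 bp.

6306, 2229, 861, 499 bp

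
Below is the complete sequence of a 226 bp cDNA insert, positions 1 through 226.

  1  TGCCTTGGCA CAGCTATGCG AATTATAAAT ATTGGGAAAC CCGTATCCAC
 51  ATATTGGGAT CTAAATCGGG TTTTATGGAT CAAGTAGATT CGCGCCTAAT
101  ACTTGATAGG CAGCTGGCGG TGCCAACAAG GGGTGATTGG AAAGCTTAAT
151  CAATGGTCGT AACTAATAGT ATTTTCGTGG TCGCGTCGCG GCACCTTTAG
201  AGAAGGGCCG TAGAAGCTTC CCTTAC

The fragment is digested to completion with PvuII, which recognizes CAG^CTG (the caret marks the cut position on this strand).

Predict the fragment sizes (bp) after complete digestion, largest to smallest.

The PvuII site (CAGCTG) starts at position 111.
PvuII cuts after base 3 of each site, so after position 113.
Linear molecule, 1 cut → 2 fragments:
  1–113 → 113 bp
  114–226 → 113 bp
Sorted largest to smallest: 113, 113 bp.

113, 113 bp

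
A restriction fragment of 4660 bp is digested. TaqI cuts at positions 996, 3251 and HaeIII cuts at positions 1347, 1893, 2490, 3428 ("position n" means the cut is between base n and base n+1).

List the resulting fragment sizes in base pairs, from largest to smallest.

1232, 996, 761, 597, 546, 351, 177 bp

Combined cut positions (sorted): 996, 1347, 1893, 2490, 3251, 3428.
Linear molecule, 6 cuts → 7 fragments:
  996 − 0 = 996 bp
  1347 − 996 = 351 bp
  1893 − 1347 = 546 bp
  2490 − 1893 = 597 bp
  3251 − 2490 = 761 bp
  3428 − 3251 = 177 bp
  4660 − 3428 = 1232 bp
Sorted largest to smallest: 1232, 996, 761, 597, 546, 351, 177 bp.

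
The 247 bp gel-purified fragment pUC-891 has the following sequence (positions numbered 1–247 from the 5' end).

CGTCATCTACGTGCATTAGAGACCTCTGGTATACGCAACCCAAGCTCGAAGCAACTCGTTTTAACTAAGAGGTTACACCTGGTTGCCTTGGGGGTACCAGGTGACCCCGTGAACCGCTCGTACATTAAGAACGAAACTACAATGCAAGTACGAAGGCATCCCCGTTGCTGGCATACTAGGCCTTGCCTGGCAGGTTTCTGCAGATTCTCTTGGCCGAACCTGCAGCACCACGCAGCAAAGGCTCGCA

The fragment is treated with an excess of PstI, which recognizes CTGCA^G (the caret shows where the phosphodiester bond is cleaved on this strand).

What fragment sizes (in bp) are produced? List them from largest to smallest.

202, 23, 22 bp

PstI sites (CTGCAG) start at positions 198, 220.
PstI cuts after base 5 of each site (before the last base), so after positions 202, 224.
Linear molecule, 2 cuts → 3 fragments:
  1–202 → 202 bp
  203–224 → 22 bp
  225–247 → 23 bp
Sorted largest to smallest: 202, 23, 22 bp.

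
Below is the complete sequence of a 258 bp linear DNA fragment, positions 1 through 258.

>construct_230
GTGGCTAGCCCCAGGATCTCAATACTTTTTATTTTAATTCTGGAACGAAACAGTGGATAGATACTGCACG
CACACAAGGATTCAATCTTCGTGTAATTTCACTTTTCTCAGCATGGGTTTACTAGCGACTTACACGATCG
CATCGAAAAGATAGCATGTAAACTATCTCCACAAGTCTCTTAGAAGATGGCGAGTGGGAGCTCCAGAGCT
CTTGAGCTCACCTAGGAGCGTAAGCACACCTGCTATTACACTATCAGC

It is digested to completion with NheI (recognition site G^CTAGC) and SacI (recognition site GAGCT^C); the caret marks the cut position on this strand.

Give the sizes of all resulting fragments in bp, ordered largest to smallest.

The NheI site (GCTAGC) starts at position 4.
NheI cuts after the first base of each site, so after position 4.
SacI sites (GAGCTC) start at positions 198, 206, 214.
SacI cuts after base 5 of each site (before the last base), so after positions 202, 210, 218.
Combined cut positions: 4, 202, 210, 218.
Linear molecule, 4 cuts → 5 fragments:
  1–4 → 4 bp
  5–202 → 198 bp
  203–210 → 8 bp
  211–218 → 8 bp
  219–258 → 40 bp
Sorted largest to smallest: 198, 40, 8, 8, 4 bp.

198, 40, 8, 8, 4 bp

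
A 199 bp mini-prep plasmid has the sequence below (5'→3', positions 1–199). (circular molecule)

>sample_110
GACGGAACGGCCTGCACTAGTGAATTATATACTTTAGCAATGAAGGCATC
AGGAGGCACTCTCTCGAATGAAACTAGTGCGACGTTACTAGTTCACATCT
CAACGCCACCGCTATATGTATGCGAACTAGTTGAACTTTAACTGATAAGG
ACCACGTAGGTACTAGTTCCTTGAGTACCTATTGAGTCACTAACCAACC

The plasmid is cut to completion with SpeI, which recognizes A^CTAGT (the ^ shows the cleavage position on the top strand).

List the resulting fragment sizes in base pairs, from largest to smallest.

57, 53, 39, 36, 14 bp

SpeI sites (ACTAGT) start at positions 16, 73, 87, 126, 162.
SpeI cuts after the first base of each site, so after positions 16, 73, 87, 126, 162.
Circular molecule, 5 cuts → 5 fragments:
  17–73 → 57 bp
  74–87 → 14 bp
  88–126 → 39 bp
  127–162 → 36 bp
  163–199 then 1–16 → 37 + 16 = 53 bp
Sorted largest to smallest: 57, 53, 39, 36, 14 bp.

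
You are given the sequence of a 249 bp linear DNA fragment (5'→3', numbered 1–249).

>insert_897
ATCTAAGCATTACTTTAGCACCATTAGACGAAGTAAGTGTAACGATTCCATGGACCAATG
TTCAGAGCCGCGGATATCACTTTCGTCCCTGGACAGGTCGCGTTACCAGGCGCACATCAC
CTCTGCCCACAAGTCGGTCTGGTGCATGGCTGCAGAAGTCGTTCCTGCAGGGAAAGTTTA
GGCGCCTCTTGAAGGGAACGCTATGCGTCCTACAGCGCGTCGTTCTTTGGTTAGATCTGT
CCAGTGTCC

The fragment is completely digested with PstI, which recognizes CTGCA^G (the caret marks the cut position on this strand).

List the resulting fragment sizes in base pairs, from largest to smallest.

154, 80, 15 bp

PstI sites (CTGCAG) start at positions 150, 165.
PstI cuts after base 5 of each site (before the last base), so after positions 154, 169.
Linear molecule, 2 cuts → 3 fragments:
  1–154 → 154 bp
  155–169 → 15 bp
  170–249 → 80 bp
Sorted largest to smallest: 154, 80, 15 bp.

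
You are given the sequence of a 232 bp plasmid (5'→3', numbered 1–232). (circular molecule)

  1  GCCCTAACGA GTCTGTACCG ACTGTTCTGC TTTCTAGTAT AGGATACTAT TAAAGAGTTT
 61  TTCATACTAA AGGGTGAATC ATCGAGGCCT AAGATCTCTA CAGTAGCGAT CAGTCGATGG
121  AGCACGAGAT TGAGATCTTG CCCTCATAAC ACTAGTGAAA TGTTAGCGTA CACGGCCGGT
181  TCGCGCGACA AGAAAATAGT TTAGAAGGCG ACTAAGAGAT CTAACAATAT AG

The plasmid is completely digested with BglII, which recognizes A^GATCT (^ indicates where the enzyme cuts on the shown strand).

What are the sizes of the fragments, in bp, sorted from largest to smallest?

BglII sites (AGATCT) start at positions 92, 133, 217.
BglII cuts after the first base of each site, so after positions 92, 133, 217.
Circular molecule, 3 cuts → 3 fragments:
  93–133 → 41 bp
  134–217 → 84 bp
  218–232 then 1–92 → 15 + 92 = 107 bp
Sorted largest to smallest: 107, 84, 41 bp.

107, 84, 41 bp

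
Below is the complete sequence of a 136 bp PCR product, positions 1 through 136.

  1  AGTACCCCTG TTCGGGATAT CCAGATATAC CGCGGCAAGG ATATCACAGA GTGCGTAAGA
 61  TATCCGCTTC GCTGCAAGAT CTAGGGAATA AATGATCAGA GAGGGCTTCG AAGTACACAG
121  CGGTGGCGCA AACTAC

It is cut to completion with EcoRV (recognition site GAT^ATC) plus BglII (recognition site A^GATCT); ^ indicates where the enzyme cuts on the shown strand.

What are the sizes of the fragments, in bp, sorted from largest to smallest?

EcoRV sites (GATATC) start at positions 16, 40, 59.
EcoRV cuts after base 3 of each site, so after positions 18, 42, 61.
The BglII site (AGATCT) starts at position 77.
BglII cuts after the first base of each site, so after position 77.
Combined cut positions: 18, 42, 61, 77.
Linear molecule, 4 cuts → 5 fragments:
  1–18 → 18 bp
  19–42 → 24 bp
  43–61 → 19 bp
  62–77 → 16 bp
  78–136 → 59 bp
Sorted largest to smallest: 59, 24, 19, 18, 16 bp.

59, 24, 19, 18, 16 bp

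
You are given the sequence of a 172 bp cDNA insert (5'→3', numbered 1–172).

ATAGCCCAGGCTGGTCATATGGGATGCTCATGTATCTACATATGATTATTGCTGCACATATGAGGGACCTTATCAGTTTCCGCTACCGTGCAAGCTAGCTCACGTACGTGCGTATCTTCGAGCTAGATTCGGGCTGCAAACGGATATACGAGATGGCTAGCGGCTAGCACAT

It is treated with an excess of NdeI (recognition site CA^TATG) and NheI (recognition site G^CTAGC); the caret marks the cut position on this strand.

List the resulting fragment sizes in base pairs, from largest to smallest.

62, 36, 23, 18, 17, 9, 7 bp

NdeI sites (CATATG) start at positions 16, 39, 57.
NdeI cuts after base 2 of each site, so after positions 17, 40, 58.
NheI sites (GCTAGC) start at positions 94, 156, 163.
NheI cuts after the first base of each site, so after positions 94, 156, 163.
Combined cut positions: 17, 40, 58, 94, 156, 163.
Linear molecule, 6 cuts → 7 fragments:
  1–17 → 17 bp
  18–40 → 23 bp
  41–58 → 18 bp
  59–94 → 36 bp
  95–156 → 62 bp
  157–163 → 7 bp
  164–172 → 9 bp
Sorted largest to smallest: 62, 36, 23, 18, 17, 9, 7 bp.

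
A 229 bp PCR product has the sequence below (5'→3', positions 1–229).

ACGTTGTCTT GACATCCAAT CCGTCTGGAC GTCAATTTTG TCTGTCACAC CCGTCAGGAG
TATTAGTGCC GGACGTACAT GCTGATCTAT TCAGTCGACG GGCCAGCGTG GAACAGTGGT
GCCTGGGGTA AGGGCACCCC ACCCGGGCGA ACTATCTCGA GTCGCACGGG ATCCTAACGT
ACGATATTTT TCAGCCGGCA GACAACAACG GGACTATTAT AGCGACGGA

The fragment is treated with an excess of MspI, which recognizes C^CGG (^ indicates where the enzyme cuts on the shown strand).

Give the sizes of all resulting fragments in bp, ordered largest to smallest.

MspI sites (CCGG) start at positions 69, 143, 195.
MspI cuts after the first base of each site, so after positions 69, 143, 195.
Linear molecule, 3 cuts → 4 fragments:
  1–69 → 69 bp
  70–143 → 74 bp
  144–195 → 52 bp
  196–229 → 34 bp
Sorted largest to smallest: 74, 69, 52, 34 bp.

74, 69, 52, 34 bp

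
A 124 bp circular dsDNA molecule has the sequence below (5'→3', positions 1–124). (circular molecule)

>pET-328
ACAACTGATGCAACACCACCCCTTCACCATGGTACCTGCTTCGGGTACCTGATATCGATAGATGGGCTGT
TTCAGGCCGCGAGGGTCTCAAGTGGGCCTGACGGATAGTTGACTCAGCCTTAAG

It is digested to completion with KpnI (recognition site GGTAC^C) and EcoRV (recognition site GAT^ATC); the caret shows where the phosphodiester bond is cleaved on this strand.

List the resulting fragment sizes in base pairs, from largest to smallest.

KpnI sites (GGTACC) start at positions 31, 44.
KpnI cuts after base 5 of each site (before the last base), so after positions 35, 48.
The EcoRV site (GATATC) starts at position 51.
EcoRV cuts after base 3 of each site, so after position 53.
Combined cut positions: 35, 48, 53.
Circular molecule, 3 cuts → 3 fragments:
  36–48 → 13 bp
  49–53 → 5 bp
  54–124 then 1–35 → 71 + 35 = 106 bp
Sorted largest to smallest: 106, 13, 5 bp.

106, 13, 5 bp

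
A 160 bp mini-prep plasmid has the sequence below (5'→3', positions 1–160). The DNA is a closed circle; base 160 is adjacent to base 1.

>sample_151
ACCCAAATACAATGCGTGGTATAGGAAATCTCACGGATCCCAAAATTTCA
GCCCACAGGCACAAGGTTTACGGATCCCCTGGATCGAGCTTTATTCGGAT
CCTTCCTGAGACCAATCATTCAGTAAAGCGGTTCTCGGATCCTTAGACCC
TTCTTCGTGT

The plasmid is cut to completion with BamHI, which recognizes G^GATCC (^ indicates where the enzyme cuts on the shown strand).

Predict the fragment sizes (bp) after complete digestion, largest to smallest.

BamHI sites (GGATCC) start at positions 35, 72, 97, 137.
BamHI cuts after the first base of each site, so after positions 35, 72, 97, 137.
Circular molecule, 4 cuts → 4 fragments:
  36–72 → 37 bp
  73–97 → 25 bp
  98–137 → 40 bp
  138–160 then 1–35 → 23 + 35 = 58 bp
Sorted largest to smallest: 58, 40, 37, 25 bp.

58, 40, 37, 25 bp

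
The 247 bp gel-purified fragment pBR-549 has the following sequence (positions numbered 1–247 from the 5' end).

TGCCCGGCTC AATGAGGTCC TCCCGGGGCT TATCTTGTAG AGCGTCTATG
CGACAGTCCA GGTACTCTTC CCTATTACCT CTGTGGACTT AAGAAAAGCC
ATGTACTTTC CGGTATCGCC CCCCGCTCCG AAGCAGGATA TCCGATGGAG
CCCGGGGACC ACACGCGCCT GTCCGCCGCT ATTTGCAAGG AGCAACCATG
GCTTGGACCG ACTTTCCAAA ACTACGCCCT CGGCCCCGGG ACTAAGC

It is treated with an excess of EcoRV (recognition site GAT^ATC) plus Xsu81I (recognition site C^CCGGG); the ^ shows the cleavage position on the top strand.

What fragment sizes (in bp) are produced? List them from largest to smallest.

The EcoRV site (GATATC) starts at position 137.
EcoRV cuts after base 3 of each site, so after position 139.
Xsu81I sites (CCCGGG) start at positions 22, 151, 235.
Xsu81I cuts after the first base of each site, so after positions 22, 151, 235.
Combined cut positions: 22, 139, 151, 235.
Linear molecule, 4 cuts → 5 fragments:
  1–22 → 22 bp
  23–139 → 117 bp
  140–151 → 12 bp
  152–235 → 84 bp
  236–247 → 12 bp
Sorted largest to smallest: 117, 84, 22, 12, 12 bp.

117, 84, 22, 12, 12 bp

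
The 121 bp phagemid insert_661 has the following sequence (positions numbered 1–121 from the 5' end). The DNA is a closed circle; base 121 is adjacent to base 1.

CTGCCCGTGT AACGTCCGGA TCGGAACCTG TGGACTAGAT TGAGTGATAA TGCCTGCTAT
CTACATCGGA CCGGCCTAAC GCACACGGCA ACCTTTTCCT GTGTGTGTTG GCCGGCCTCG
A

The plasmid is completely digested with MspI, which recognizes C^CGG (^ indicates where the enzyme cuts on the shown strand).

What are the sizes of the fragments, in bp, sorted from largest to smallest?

MspI sites (CCGG) start at positions 16, 71, 112.
MspI cuts after the first base of each site, so after positions 16, 71, 112.
Circular molecule, 3 cuts → 3 fragments:
  17–71 → 55 bp
  72–112 → 41 bp
  113–121 then 1–16 → 9 + 16 = 25 bp
Sorted largest to smallest: 55, 41, 25 bp.

55, 41, 25 bp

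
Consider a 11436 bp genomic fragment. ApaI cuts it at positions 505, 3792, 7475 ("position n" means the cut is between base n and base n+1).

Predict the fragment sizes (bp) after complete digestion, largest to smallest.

3961, 3683, 3287, 505 bp

Linear molecule, 3 cuts → 4 fragments:
  505 − 0 = 505 bp
  3792 − 505 = 3287 bp
  7475 − 3792 = 3683 bp
  11436 − 7475 = 3961 bp
Sorted largest to smallest: 3961, 3683, 3287, 505 bp.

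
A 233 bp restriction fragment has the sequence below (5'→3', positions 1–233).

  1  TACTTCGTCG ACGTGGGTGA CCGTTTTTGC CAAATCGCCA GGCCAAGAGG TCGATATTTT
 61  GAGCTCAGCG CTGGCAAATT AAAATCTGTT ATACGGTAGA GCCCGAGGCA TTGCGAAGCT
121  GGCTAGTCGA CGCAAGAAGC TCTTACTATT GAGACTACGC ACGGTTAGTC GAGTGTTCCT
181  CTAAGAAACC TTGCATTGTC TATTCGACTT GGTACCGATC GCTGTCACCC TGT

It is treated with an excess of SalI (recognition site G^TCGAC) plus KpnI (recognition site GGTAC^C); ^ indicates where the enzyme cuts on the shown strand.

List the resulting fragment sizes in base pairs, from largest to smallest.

119, 89, 18, 7 bp

SalI sites (GTCGAC) start at positions 7, 126.
SalI cuts after the first base of each site, so after positions 7, 126.
The KpnI site (GGTACC) starts at position 211.
KpnI cuts after base 5 of each site (before the last base), so after position 215.
Combined cut positions: 7, 126, 215.
Linear molecule, 3 cuts → 4 fragments:
  1–7 → 7 bp
  8–126 → 119 bp
  127–215 → 89 bp
  216–233 → 18 bp
Sorted largest to smallest: 119, 89, 18, 7 bp.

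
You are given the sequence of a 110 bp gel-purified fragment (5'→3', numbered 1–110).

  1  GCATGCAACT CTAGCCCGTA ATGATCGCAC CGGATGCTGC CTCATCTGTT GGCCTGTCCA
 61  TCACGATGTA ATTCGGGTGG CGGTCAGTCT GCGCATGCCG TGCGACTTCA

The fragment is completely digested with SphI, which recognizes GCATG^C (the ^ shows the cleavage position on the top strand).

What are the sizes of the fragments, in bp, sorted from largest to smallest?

SphI sites (GCATGC) start at positions 1, 93.
SphI cuts after base 5 of each site (before the last base), so after positions 5, 97.
Linear molecule, 2 cuts → 3 fragments:
  1–5 → 5 bp
  6–97 → 92 bp
  98–110 → 13 bp
Sorted largest to smallest: 92, 13, 5 bp.

92, 13, 5 bp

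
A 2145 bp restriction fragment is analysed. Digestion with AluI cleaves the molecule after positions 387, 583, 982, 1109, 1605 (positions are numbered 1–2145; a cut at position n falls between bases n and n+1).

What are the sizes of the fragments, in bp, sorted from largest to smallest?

540, 496, 399, 387, 196, 127 bp

Linear molecule, 5 cuts → 6 fragments:
  387 − 0 = 387 bp
  583 − 387 = 196 bp
  982 − 583 = 399 bp
  1109 − 982 = 127 bp
  1605 − 1109 = 496 bp
  2145 − 1605 = 540 bp
Sorted largest to smallest: 540, 496, 399, 387, 196, 127 bp.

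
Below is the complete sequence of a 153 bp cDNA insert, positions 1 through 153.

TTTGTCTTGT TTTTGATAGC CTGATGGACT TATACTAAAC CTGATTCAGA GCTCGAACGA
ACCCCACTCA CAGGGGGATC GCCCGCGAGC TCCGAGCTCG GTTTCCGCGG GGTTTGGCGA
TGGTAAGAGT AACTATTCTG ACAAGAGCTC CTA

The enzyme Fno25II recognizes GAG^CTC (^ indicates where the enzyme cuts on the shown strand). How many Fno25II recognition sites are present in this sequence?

4

GAGCTC occurs starting at positions 49, 87, 94, 145.
Fno25II cuts at 4 sites.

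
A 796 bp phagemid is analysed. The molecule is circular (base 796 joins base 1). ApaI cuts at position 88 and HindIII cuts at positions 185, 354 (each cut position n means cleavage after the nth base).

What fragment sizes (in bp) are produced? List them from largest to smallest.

530, 169, 97 bp

Combined cut positions (sorted): 88, 185, 354.
Circular molecule, 3 cuts → 3 fragments:
  185 − 88 = 97 bp
  354 − 185 = 169 bp
  wrap: 796 − 354 + 88 = 530 bp
Sorted largest to smallest: 530, 169, 97 bp.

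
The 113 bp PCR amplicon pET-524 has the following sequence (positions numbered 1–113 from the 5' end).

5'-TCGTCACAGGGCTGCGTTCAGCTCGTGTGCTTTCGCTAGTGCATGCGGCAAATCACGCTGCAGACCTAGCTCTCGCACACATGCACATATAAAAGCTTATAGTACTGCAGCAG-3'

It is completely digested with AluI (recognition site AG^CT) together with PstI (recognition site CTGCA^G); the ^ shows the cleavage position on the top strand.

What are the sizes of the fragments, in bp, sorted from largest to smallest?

41, 26, 21, 14, 7, 4 bp

AluI sites (AGCT) start at positions 20, 68, 94.
AluI cuts after base 2 of each site, so after positions 21, 69, 95.
PstI sites (CTGCAG) start at positions 58, 105.
PstI cuts after base 5 of each site (before the last base), so after positions 62, 109.
Combined cut positions: 21, 62, 69, 95, 109.
Linear molecule, 5 cuts → 6 fragments:
  1–21 → 21 bp
  22–62 → 41 bp
  63–69 → 7 bp
  70–95 → 26 bp
  96–109 → 14 bp
  110–113 → 4 bp
Sorted largest to smallest: 41, 26, 21, 14, 7, 4 bp.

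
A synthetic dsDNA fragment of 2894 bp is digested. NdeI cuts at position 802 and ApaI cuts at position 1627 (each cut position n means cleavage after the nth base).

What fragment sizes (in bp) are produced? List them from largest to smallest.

Combined cut positions (sorted): 802, 1627.
Linear molecule, 2 cuts → 3 fragments:
  802 − 0 = 802 bp
  1627 − 802 = 825 bp
  2894 − 1627 = 1267 bp
Sorted largest to smallest: 1267, 825, 802 bp.

1267, 825, 802 bp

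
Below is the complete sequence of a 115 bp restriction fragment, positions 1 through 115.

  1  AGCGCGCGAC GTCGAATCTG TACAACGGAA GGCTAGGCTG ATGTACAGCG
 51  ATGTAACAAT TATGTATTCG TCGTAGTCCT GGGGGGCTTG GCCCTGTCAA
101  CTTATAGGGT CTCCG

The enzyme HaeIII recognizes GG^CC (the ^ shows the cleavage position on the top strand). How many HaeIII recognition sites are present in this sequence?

1

GGCC occurs starting at position 90.
HaeIII cuts at 1 site.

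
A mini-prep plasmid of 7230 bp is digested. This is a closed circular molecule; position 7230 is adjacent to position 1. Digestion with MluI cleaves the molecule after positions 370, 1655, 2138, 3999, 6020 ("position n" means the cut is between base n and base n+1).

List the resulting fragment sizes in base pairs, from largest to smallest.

Circular molecule, 5 cuts → 5 fragments:
  1655 − 370 = 1285 bp
  2138 − 1655 = 483 bp
  3999 − 2138 = 1861 bp
  6020 − 3999 = 2021 bp
  wrap: 7230 − 6020 + 370 = 1580 bp
Sorted largest to smallest: 2021, 1861, 1580, 1285, 483 bp.

2021, 1861, 1580, 1285, 483 bp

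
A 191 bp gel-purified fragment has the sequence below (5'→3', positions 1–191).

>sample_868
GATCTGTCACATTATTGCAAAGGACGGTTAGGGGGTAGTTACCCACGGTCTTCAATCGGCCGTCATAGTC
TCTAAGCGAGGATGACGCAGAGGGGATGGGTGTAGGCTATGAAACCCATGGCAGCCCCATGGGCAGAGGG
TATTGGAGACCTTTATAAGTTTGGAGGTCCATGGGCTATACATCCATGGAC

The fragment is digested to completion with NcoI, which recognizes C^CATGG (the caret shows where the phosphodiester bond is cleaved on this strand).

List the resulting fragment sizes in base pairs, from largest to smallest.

NcoI sites (CCATGG) start at positions 116, 127, 169, 184.
NcoI cuts after the first base of each site, so after positions 116, 127, 169, 184.
Linear molecule, 4 cuts → 5 fragments:
  1–116 → 116 bp
  117–127 → 11 bp
  128–169 → 42 bp
  170–184 → 15 bp
  185–191 → 7 bp
Sorted largest to smallest: 116, 42, 15, 11, 7 bp.

116, 42, 15, 11, 7 bp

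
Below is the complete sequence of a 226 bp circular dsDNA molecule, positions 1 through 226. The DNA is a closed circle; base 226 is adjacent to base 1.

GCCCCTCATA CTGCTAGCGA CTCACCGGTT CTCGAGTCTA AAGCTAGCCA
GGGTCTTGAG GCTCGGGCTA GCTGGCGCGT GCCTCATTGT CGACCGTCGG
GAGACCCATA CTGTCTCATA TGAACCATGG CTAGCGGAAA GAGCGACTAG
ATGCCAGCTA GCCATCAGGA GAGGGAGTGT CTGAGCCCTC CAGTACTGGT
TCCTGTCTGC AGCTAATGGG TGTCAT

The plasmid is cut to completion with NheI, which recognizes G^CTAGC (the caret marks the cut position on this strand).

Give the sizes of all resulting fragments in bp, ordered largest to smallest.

NheI sites (GCTAGC) start at positions 13, 43, 67, 130, 157.
NheI cuts after the first base of each site, so after positions 13, 43, 67, 130, 157.
Circular molecule, 5 cuts → 5 fragments:
  14–43 → 30 bp
  44–67 → 24 bp
  68–130 → 63 bp
  131–157 → 27 bp
  158–226 then 1–13 → 69 + 13 = 82 bp
Sorted largest to smallest: 82, 63, 30, 27, 24 bp.

82, 63, 30, 27, 24 bp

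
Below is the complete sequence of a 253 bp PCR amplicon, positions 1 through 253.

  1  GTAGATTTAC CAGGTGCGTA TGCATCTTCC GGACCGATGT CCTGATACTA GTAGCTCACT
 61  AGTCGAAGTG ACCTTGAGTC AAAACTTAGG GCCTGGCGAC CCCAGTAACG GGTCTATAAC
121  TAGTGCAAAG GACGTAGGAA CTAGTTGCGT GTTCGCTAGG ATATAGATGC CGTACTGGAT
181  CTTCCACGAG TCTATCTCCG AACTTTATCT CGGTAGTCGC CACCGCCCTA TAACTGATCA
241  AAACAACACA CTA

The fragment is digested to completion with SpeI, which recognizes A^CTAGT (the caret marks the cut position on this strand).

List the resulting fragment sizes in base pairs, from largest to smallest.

SpeI sites (ACTAGT) start at positions 47, 58, 119, 140.
SpeI cuts after the first base of each site, so after positions 47, 58, 119, 140.
Linear molecule, 4 cuts → 5 fragments:
  1–47 → 47 bp
  48–58 → 11 bp
  59–119 → 61 bp
  120–140 → 21 bp
  141–253 → 113 bp
Sorted largest to smallest: 113, 61, 47, 21, 11 bp.

113, 61, 47, 21, 11 bp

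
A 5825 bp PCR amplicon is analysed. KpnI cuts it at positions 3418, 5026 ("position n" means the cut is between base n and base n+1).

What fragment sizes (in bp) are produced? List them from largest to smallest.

Linear molecule, 2 cuts → 3 fragments:
  3418 − 0 = 3418 bp
  5026 − 3418 = 1608 bp
  5825 − 5026 = 799 bp
Sorted largest to smallest: 3418, 1608, 799 bp.

3418, 1608, 799 bp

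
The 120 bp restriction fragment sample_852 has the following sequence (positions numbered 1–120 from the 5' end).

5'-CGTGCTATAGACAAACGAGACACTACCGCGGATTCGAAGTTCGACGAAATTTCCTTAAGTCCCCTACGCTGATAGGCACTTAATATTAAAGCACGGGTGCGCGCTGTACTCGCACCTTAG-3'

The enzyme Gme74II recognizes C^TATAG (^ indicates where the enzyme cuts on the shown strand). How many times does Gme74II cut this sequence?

1

CTATAG occurs starting at position 5.
Gme74II cuts at 1 site.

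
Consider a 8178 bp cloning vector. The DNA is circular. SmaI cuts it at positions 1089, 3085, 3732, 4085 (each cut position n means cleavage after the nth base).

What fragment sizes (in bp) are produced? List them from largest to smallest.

5182, 1996, 647, 353 bp

Circular molecule, 4 cuts → 4 fragments:
  3085 − 1089 = 1996 bp
  3732 − 3085 = 647 bp
  4085 − 3732 = 353 bp
  wrap: 8178 − 4085 + 1089 = 5182 bp
Sorted largest to smallest: 5182, 1996, 647, 353 bp.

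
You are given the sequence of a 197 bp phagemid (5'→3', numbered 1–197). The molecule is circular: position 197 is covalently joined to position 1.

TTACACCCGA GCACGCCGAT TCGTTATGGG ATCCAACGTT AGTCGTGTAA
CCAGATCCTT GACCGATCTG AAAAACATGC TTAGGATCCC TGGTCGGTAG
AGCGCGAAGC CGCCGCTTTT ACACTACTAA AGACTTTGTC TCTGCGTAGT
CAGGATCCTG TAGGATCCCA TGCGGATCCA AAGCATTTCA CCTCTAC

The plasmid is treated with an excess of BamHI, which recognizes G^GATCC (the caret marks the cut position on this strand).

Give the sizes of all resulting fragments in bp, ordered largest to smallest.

69, 55, 52, 11, 10 bp

BamHI sites (GGATCC) start at positions 29, 84, 153, 163, 174.
BamHI cuts after the first base of each site, so after positions 29, 84, 153, 163, 174.
Circular molecule, 5 cuts → 5 fragments:
  30–84 → 55 bp
  85–153 → 69 bp
  154–163 → 10 bp
  164–174 → 11 bp
  175–197 then 1–29 → 23 + 29 = 52 bp
Sorted largest to smallest: 69, 55, 52, 11, 10 bp.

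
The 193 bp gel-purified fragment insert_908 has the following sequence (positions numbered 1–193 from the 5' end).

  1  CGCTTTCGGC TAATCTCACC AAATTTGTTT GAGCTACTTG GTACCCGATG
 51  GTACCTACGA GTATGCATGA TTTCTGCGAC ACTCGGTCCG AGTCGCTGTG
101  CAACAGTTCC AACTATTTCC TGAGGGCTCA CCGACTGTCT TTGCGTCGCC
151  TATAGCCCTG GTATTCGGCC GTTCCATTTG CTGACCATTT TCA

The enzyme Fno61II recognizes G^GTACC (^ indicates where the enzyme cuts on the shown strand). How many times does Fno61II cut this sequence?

GGTACC occurs starting at positions 40, 50.
Fno61II cuts at 2 sites.

2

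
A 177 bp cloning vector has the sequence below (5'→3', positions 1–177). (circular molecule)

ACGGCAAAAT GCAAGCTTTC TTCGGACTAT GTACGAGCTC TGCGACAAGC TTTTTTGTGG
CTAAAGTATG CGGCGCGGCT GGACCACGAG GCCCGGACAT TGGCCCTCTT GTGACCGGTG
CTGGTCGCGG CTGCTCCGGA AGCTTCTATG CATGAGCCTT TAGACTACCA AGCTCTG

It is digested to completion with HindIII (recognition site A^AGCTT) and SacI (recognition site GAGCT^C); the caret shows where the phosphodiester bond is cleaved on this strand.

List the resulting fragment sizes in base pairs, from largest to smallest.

93, 50, 26, 8 bp

HindIII sites (AAGCTT) start at positions 13, 47, 140.
HindIII cuts after the first base of each site, so after positions 13, 47, 140.
The SacI site (GAGCTC) starts at position 35.
SacI cuts after base 5 of each site (before the last base), so after position 39.
Combined cut positions: 13, 39, 47, 140.
Circular molecule, 4 cuts → 4 fragments:
  14–39 → 26 bp
  40–47 → 8 bp
  48–140 → 93 bp
  141–177 then 1–13 → 37 + 13 = 50 bp
Sorted largest to smallest: 93, 50, 26, 8 bp.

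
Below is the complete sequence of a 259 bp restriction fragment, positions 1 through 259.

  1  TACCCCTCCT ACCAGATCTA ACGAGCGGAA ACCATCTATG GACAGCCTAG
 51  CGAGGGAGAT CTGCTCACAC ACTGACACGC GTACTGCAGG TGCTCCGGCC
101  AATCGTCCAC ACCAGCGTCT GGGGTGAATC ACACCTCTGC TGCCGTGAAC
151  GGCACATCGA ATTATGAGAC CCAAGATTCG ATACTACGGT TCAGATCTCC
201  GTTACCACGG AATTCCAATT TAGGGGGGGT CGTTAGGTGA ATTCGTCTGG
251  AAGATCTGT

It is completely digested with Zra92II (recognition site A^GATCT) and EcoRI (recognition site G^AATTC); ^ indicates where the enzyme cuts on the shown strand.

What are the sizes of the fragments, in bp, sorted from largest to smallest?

Zra92II sites (AGATCT) start at positions 14, 57, 193, 252.
Zra92II cuts after the first base of each site, so after positions 14, 57, 193, 252.
EcoRI sites (GAATTC) start at positions 210, 239.
EcoRI cuts after the first base of each site, so after positions 210, 239.
Combined cut positions: 14, 57, 193, 210, 239, 252.
Linear molecule, 6 cuts → 7 fragments:
  1–14 → 14 bp
  15–57 → 43 bp
  58–193 → 136 bp
  194–210 → 17 bp
  211–239 → 29 bp
  240–252 → 13 bp
  253–259 → 7 bp
Sorted largest to smallest: 136, 43, 29, 17, 14, 13, 7 bp.

136, 43, 29, 17, 14, 13, 7 bp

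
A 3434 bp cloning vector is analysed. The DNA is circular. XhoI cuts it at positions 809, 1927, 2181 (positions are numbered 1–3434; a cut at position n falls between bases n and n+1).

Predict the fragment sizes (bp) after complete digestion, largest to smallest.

Circular molecule, 3 cuts → 3 fragments:
  1927 − 809 = 1118 bp
  2181 − 1927 = 254 bp
  wrap: 3434 − 2181 + 809 = 2062 bp
Sorted largest to smallest: 2062, 1118, 254 bp.

2062, 1118, 254 bp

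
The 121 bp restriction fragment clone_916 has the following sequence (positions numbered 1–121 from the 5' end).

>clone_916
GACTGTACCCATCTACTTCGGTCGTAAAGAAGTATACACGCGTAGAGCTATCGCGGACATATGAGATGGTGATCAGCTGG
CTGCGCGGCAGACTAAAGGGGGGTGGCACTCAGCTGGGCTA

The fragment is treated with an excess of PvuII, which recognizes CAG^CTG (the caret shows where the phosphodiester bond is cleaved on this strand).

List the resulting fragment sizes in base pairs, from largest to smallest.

PvuII sites (CAGCTG) start at positions 74, 111.
PvuII cuts after base 3 of each site, so after positions 76, 113.
Linear molecule, 2 cuts → 3 fragments:
  1–76 → 76 bp
  77–113 → 37 bp
  114–121 → 8 bp
Sorted largest to smallest: 76, 37, 8 bp.

76, 37, 8 bp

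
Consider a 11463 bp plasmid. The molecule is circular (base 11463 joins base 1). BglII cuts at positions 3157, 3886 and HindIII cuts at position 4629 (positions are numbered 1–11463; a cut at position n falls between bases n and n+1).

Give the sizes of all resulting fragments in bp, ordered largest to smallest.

Combined cut positions (sorted): 3157, 3886, 4629.
Circular molecule, 3 cuts → 3 fragments:
  3886 − 3157 = 729 bp
  4629 − 3886 = 743 bp
  wrap: 11463 − 4629 + 3157 = 9991 bp
Sorted largest to smallest: 9991, 743, 729 bp.

9991, 743, 729 bp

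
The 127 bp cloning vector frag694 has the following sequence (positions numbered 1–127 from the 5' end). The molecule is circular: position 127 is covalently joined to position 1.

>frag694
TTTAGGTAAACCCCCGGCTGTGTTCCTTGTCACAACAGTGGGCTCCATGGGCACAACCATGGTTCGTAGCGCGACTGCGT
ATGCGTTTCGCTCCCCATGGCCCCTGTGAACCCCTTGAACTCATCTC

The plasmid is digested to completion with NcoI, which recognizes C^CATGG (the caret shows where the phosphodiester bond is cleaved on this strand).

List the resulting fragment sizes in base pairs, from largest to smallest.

77, 38, 12 bp

NcoI sites (CCATGG) start at positions 45, 57, 95.
NcoI cuts after the first base of each site, so after positions 45, 57, 95.
Circular molecule, 3 cuts → 3 fragments:
  46–57 → 12 bp
  58–95 → 38 bp
  96–127 then 1–45 → 32 + 45 = 77 bp
Sorted largest to smallest: 77, 38, 12 bp.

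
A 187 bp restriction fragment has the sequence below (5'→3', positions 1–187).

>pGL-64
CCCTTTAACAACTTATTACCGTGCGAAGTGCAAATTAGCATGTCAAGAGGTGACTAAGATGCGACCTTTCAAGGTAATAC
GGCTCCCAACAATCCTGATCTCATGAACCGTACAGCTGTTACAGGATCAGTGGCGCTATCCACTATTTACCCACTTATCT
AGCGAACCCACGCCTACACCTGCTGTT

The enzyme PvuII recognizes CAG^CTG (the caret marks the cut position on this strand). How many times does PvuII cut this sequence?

CAGCTG occurs starting at position 113.
PvuII cuts at 1 site.

1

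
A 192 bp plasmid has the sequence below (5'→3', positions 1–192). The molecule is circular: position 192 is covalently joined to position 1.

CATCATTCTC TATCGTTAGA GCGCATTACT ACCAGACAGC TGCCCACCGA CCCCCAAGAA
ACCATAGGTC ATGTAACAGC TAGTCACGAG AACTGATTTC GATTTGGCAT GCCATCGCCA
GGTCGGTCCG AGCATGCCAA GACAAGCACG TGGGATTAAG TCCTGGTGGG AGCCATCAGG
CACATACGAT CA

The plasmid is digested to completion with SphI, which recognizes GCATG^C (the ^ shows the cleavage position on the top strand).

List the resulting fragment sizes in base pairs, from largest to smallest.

167, 25 bp

SphI sites (GCATGC) start at positions 107, 132.
SphI cuts after base 5 of each site (before the last base), so after positions 111, 136.
Circular molecule, 2 cuts → 2 fragments:
  112–136 → 25 bp
  137–192 then 1–111 → 56 + 111 = 167 bp
Sorted largest to smallest: 167, 25 bp.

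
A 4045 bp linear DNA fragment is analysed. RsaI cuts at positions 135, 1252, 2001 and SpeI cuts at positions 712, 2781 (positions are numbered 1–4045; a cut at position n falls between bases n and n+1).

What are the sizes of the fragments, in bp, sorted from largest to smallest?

1264, 780, 749, 577, 540, 135 bp

Combined cut positions (sorted): 135, 712, 1252, 2001, 2781.
Linear molecule, 5 cuts → 6 fragments:
  135 − 0 = 135 bp
  712 − 135 = 577 bp
  1252 − 712 = 540 bp
  2001 − 1252 = 749 bp
  2781 − 2001 = 780 bp
  4045 − 2781 = 1264 bp
Sorted largest to smallest: 1264, 780, 749, 577, 540, 135 bp.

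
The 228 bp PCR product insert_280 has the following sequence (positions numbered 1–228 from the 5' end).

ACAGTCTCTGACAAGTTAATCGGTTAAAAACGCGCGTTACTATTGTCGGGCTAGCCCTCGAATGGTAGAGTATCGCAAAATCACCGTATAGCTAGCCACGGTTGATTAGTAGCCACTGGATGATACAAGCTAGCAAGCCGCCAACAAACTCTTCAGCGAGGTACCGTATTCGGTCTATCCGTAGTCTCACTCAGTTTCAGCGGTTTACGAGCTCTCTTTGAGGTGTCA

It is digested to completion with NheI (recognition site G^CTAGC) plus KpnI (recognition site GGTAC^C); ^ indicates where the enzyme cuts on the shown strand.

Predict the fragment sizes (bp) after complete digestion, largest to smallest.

NheI sites (GCTAGC) start at positions 50, 91, 129.
NheI cuts after the first base of each site, so after positions 50, 91, 129.
The KpnI site (GGTACC) starts at position 160.
KpnI cuts after base 5 of each site (before the last base), so after position 164.
Combined cut positions: 50, 91, 129, 164.
Linear molecule, 4 cuts → 5 fragments:
  1–50 → 50 bp
  51–91 → 41 bp
  92–129 → 38 bp
  130–164 → 35 bp
  165–228 → 64 bp
Sorted largest to smallest: 64, 50, 41, 38, 35 bp.

64, 50, 41, 38, 35 bp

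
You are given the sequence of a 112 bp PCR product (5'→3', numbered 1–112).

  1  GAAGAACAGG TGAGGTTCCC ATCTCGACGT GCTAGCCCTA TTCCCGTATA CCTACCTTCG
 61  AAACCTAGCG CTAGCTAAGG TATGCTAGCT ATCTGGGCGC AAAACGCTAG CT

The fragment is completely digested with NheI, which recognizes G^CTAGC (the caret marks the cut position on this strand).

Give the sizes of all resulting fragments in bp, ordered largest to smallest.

39, 31, 22, 14, 6 bp

NheI sites (GCTAGC) start at positions 31, 70, 84, 106.
NheI cuts after the first base of each site, so after positions 31, 70, 84, 106.
Linear molecule, 4 cuts → 5 fragments:
  1–31 → 31 bp
  32–70 → 39 bp
  71–84 → 14 bp
  85–106 → 22 bp
  107–112 → 6 bp
Sorted largest to smallest: 39, 31, 22, 14, 6 bp.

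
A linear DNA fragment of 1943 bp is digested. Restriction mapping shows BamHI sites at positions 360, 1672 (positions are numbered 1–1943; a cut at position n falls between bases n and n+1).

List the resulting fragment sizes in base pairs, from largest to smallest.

1312, 360, 271 bp

Linear molecule, 2 cuts → 3 fragments:
  360 − 0 = 360 bp
  1672 − 360 = 1312 bp
  1943 − 1672 = 271 bp
Sorted largest to smallest: 1312, 360, 271 bp.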